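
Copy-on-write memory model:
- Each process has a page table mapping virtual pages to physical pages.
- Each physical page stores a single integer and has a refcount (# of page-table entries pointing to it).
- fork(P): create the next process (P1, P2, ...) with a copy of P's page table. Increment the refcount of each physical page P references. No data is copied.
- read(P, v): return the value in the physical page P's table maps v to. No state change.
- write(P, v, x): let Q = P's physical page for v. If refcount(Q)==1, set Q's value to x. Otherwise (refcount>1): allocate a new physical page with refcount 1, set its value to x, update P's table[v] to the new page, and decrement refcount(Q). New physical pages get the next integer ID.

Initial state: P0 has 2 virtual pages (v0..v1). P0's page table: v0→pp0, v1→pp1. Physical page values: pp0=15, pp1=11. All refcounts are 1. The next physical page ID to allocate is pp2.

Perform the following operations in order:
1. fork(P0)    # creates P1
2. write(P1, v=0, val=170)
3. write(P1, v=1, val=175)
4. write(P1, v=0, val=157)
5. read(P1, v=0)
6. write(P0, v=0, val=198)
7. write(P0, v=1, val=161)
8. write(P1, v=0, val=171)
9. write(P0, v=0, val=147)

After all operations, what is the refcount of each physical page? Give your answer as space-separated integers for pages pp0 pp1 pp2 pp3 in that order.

Answer: 1 1 1 1

Derivation:
Op 1: fork(P0) -> P1. 2 ppages; refcounts: pp0:2 pp1:2
Op 2: write(P1, v0, 170). refcount(pp0)=2>1 -> COPY to pp2. 3 ppages; refcounts: pp0:1 pp1:2 pp2:1
Op 3: write(P1, v1, 175). refcount(pp1)=2>1 -> COPY to pp3. 4 ppages; refcounts: pp0:1 pp1:1 pp2:1 pp3:1
Op 4: write(P1, v0, 157). refcount(pp2)=1 -> write in place. 4 ppages; refcounts: pp0:1 pp1:1 pp2:1 pp3:1
Op 5: read(P1, v0) -> 157. No state change.
Op 6: write(P0, v0, 198). refcount(pp0)=1 -> write in place. 4 ppages; refcounts: pp0:1 pp1:1 pp2:1 pp3:1
Op 7: write(P0, v1, 161). refcount(pp1)=1 -> write in place. 4 ppages; refcounts: pp0:1 pp1:1 pp2:1 pp3:1
Op 8: write(P1, v0, 171). refcount(pp2)=1 -> write in place. 4 ppages; refcounts: pp0:1 pp1:1 pp2:1 pp3:1
Op 9: write(P0, v0, 147). refcount(pp0)=1 -> write in place. 4 ppages; refcounts: pp0:1 pp1:1 pp2:1 pp3:1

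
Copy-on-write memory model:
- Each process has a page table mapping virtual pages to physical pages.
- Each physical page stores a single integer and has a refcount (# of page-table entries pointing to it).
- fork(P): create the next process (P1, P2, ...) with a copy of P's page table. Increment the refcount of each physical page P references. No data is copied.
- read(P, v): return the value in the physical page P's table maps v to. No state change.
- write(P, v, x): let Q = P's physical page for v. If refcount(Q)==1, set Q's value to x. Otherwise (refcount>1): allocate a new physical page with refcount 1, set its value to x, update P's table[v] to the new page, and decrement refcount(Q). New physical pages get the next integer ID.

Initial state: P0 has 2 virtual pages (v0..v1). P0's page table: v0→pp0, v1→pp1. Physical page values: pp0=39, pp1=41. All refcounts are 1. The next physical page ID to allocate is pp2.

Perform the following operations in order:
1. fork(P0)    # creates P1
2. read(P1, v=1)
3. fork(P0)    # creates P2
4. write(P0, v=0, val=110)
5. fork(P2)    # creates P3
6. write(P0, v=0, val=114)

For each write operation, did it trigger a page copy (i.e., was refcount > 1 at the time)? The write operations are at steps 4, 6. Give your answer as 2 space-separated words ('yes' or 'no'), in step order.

Op 1: fork(P0) -> P1. 2 ppages; refcounts: pp0:2 pp1:2
Op 2: read(P1, v1) -> 41. No state change.
Op 3: fork(P0) -> P2. 2 ppages; refcounts: pp0:3 pp1:3
Op 4: write(P0, v0, 110). refcount(pp0)=3>1 -> COPY to pp2. 3 ppages; refcounts: pp0:2 pp1:3 pp2:1
Op 5: fork(P2) -> P3. 3 ppages; refcounts: pp0:3 pp1:4 pp2:1
Op 6: write(P0, v0, 114). refcount(pp2)=1 -> write in place. 3 ppages; refcounts: pp0:3 pp1:4 pp2:1

yes no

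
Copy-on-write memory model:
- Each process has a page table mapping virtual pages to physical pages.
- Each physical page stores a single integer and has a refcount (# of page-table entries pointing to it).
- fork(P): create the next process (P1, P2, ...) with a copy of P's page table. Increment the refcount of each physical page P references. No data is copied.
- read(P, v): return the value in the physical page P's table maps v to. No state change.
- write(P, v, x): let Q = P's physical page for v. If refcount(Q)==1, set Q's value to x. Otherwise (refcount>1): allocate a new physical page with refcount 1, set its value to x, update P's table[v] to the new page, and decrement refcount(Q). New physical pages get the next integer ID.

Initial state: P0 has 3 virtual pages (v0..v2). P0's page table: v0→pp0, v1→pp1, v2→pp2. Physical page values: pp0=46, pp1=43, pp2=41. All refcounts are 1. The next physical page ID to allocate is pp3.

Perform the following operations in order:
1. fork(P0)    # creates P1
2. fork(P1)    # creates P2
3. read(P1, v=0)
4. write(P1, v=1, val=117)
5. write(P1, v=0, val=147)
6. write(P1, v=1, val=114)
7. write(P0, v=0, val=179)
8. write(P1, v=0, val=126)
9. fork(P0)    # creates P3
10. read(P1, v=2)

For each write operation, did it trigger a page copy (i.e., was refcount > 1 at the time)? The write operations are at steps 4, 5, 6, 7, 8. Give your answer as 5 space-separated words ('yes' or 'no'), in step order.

Op 1: fork(P0) -> P1. 3 ppages; refcounts: pp0:2 pp1:2 pp2:2
Op 2: fork(P1) -> P2. 3 ppages; refcounts: pp0:3 pp1:3 pp2:3
Op 3: read(P1, v0) -> 46. No state change.
Op 4: write(P1, v1, 117). refcount(pp1)=3>1 -> COPY to pp3. 4 ppages; refcounts: pp0:3 pp1:2 pp2:3 pp3:1
Op 5: write(P1, v0, 147). refcount(pp0)=3>1 -> COPY to pp4. 5 ppages; refcounts: pp0:2 pp1:2 pp2:3 pp3:1 pp4:1
Op 6: write(P1, v1, 114). refcount(pp3)=1 -> write in place. 5 ppages; refcounts: pp0:2 pp1:2 pp2:3 pp3:1 pp4:1
Op 7: write(P0, v0, 179). refcount(pp0)=2>1 -> COPY to pp5. 6 ppages; refcounts: pp0:1 pp1:2 pp2:3 pp3:1 pp4:1 pp5:1
Op 8: write(P1, v0, 126). refcount(pp4)=1 -> write in place. 6 ppages; refcounts: pp0:1 pp1:2 pp2:3 pp3:1 pp4:1 pp5:1
Op 9: fork(P0) -> P3. 6 ppages; refcounts: pp0:1 pp1:3 pp2:4 pp3:1 pp4:1 pp5:2
Op 10: read(P1, v2) -> 41. No state change.

yes yes no yes no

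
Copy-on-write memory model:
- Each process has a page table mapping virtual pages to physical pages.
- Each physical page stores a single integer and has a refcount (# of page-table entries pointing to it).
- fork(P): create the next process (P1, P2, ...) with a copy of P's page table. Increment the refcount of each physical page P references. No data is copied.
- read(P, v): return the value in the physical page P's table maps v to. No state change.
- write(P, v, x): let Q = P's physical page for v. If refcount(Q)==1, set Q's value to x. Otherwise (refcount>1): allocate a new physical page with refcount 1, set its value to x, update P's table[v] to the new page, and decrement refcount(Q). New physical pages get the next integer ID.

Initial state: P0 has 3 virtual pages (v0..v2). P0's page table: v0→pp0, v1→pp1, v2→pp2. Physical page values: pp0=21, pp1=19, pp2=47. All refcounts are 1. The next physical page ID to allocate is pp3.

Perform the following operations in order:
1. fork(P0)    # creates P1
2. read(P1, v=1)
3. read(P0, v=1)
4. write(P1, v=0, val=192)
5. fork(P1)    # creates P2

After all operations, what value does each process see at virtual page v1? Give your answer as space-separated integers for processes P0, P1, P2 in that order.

Answer: 19 19 19

Derivation:
Op 1: fork(P0) -> P1. 3 ppages; refcounts: pp0:2 pp1:2 pp2:2
Op 2: read(P1, v1) -> 19. No state change.
Op 3: read(P0, v1) -> 19. No state change.
Op 4: write(P1, v0, 192). refcount(pp0)=2>1 -> COPY to pp3. 4 ppages; refcounts: pp0:1 pp1:2 pp2:2 pp3:1
Op 5: fork(P1) -> P2. 4 ppages; refcounts: pp0:1 pp1:3 pp2:3 pp3:2
P0: v1 -> pp1 = 19
P1: v1 -> pp1 = 19
P2: v1 -> pp1 = 19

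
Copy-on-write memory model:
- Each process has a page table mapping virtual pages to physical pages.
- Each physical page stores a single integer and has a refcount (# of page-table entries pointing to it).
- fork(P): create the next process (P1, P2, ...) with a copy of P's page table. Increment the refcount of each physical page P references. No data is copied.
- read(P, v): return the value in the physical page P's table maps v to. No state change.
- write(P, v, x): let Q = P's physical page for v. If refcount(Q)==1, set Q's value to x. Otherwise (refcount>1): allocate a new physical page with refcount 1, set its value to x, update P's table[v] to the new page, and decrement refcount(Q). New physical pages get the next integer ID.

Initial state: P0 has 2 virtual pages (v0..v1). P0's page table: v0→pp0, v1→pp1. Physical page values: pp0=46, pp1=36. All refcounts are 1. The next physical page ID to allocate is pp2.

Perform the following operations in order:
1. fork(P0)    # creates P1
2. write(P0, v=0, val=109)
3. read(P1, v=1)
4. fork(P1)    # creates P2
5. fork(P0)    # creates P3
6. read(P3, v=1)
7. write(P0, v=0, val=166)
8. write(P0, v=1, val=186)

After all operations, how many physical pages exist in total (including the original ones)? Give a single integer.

Answer: 5

Derivation:
Op 1: fork(P0) -> P1. 2 ppages; refcounts: pp0:2 pp1:2
Op 2: write(P0, v0, 109). refcount(pp0)=2>1 -> COPY to pp2. 3 ppages; refcounts: pp0:1 pp1:2 pp2:1
Op 3: read(P1, v1) -> 36. No state change.
Op 4: fork(P1) -> P2. 3 ppages; refcounts: pp0:2 pp1:3 pp2:1
Op 5: fork(P0) -> P3. 3 ppages; refcounts: pp0:2 pp1:4 pp2:2
Op 6: read(P3, v1) -> 36. No state change.
Op 7: write(P0, v0, 166). refcount(pp2)=2>1 -> COPY to pp3. 4 ppages; refcounts: pp0:2 pp1:4 pp2:1 pp3:1
Op 8: write(P0, v1, 186). refcount(pp1)=4>1 -> COPY to pp4. 5 ppages; refcounts: pp0:2 pp1:3 pp2:1 pp3:1 pp4:1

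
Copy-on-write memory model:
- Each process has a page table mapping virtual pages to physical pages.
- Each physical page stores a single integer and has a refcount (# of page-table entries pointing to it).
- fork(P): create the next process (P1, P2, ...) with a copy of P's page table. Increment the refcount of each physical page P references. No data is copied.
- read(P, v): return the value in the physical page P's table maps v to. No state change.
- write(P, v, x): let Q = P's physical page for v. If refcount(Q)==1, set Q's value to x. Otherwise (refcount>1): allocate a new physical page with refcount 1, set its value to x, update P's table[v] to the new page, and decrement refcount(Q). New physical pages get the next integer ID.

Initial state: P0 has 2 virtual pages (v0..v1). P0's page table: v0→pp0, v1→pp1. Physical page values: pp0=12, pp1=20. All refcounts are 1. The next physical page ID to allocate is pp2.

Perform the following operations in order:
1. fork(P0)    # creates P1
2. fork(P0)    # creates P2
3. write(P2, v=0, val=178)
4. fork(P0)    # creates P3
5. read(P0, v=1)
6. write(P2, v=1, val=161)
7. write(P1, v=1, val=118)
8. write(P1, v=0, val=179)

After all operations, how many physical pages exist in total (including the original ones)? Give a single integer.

Answer: 6

Derivation:
Op 1: fork(P0) -> P1. 2 ppages; refcounts: pp0:2 pp1:2
Op 2: fork(P0) -> P2. 2 ppages; refcounts: pp0:3 pp1:3
Op 3: write(P2, v0, 178). refcount(pp0)=3>1 -> COPY to pp2. 3 ppages; refcounts: pp0:2 pp1:3 pp2:1
Op 4: fork(P0) -> P3. 3 ppages; refcounts: pp0:3 pp1:4 pp2:1
Op 5: read(P0, v1) -> 20. No state change.
Op 6: write(P2, v1, 161). refcount(pp1)=4>1 -> COPY to pp3. 4 ppages; refcounts: pp0:3 pp1:3 pp2:1 pp3:1
Op 7: write(P1, v1, 118). refcount(pp1)=3>1 -> COPY to pp4. 5 ppages; refcounts: pp0:3 pp1:2 pp2:1 pp3:1 pp4:1
Op 8: write(P1, v0, 179). refcount(pp0)=3>1 -> COPY to pp5. 6 ppages; refcounts: pp0:2 pp1:2 pp2:1 pp3:1 pp4:1 pp5:1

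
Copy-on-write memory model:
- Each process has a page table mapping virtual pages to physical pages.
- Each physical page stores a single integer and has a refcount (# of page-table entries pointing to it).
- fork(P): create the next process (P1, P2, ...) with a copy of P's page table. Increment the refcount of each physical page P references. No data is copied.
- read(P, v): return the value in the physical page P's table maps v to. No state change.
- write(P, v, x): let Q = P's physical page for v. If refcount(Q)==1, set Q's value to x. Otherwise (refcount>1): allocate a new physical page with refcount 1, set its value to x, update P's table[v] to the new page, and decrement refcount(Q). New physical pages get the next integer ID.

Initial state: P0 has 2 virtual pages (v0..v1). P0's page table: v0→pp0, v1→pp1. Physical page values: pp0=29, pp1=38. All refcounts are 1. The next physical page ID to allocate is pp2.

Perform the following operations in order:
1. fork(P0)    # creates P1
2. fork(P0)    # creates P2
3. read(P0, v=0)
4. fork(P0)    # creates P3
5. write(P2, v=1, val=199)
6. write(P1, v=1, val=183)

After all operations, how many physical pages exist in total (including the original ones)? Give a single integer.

Op 1: fork(P0) -> P1. 2 ppages; refcounts: pp0:2 pp1:2
Op 2: fork(P0) -> P2. 2 ppages; refcounts: pp0:3 pp1:3
Op 3: read(P0, v0) -> 29. No state change.
Op 4: fork(P0) -> P3. 2 ppages; refcounts: pp0:4 pp1:4
Op 5: write(P2, v1, 199). refcount(pp1)=4>1 -> COPY to pp2. 3 ppages; refcounts: pp0:4 pp1:3 pp2:1
Op 6: write(P1, v1, 183). refcount(pp1)=3>1 -> COPY to pp3. 4 ppages; refcounts: pp0:4 pp1:2 pp2:1 pp3:1

Answer: 4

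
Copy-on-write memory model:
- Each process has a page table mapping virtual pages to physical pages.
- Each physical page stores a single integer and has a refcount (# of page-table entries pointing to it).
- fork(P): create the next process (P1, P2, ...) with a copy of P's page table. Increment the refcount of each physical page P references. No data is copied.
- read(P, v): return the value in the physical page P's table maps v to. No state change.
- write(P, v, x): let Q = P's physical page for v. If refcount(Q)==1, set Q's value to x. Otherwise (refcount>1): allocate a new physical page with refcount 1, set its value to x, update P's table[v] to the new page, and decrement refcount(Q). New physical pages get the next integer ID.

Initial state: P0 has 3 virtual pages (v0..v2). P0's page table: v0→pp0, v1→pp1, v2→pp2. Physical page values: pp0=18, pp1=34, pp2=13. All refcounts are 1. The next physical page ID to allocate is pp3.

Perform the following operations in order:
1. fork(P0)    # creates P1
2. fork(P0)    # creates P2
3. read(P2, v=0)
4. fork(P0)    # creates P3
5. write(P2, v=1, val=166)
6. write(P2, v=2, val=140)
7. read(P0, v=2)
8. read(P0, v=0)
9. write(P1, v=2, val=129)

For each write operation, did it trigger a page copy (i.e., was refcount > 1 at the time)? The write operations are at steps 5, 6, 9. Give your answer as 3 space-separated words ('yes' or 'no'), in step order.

Op 1: fork(P0) -> P1. 3 ppages; refcounts: pp0:2 pp1:2 pp2:2
Op 2: fork(P0) -> P2. 3 ppages; refcounts: pp0:3 pp1:3 pp2:3
Op 3: read(P2, v0) -> 18. No state change.
Op 4: fork(P0) -> P3. 3 ppages; refcounts: pp0:4 pp1:4 pp2:4
Op 5: write(P2, v1, 166). refcount(pp1)=4>1 -> COPY to pp3. 4 ppages; refcounts: pp0:4 pp1:3 pp2:4 pp3:1
Op 6: write(P2, v2, 140). refcount(pp2)=4>1 -> COPY to pp4. 5 ppages; refcounts: pp0:4 pp1:3 pp2:3 pp3:1 pp4:1
Op 7: read(P0, v2) -> 13. No state change.
Op 8: read(P0, v0) -> 18. No state change.
Op 9: write(P1, v2, 129). refcount(pp2)=3>1 -> COPY to pp5. 6 ppages; refcounts: pp0:4 pp1:3 pp2:2 pp3:1 pp4:1 pp5:1

yes yes yes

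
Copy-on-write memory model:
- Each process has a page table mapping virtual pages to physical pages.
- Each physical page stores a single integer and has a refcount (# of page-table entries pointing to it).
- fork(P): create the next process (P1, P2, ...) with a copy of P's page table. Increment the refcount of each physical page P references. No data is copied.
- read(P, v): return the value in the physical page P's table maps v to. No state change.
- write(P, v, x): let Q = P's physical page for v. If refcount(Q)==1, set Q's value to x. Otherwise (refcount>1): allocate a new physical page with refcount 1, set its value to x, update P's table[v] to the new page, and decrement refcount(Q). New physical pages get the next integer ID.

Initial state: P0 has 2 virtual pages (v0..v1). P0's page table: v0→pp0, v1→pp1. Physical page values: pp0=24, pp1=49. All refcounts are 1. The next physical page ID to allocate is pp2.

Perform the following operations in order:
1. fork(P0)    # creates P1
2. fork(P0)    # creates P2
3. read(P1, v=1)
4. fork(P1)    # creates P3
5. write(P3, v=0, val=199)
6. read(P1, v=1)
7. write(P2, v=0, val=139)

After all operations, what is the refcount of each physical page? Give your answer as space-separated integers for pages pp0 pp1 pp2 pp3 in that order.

Answer: 2 4 1 1

Derivation:
Op 1: fork(P0) -> P1. 2 ppages; refcounts: pp0:2 pp1:2
Op 2: fork(P0) -> P2. 2 ppages; refcounts: pp0:3 pp1:3
Op 3: read(P1, v1) -> 49. No state change.
Op 4: fork(P1) -> P3. 2 ppages; refcounts: pp0:4 pp1:4
Op 5: write(P3, v0, 199). refcount(pp0)=4>1 -> COPY to pp2. 3 ppages; refcounts: pp0:3 pp1:4 pp2:1
Op 6: read(P1, v1) -> 49. No state change.
Op 7: write(P2, v0, 139). refcount(pp0)=3>1 -> COPY to pp3. 4 ppages; refcounts: pp0:2 pp1:4 pp2:1 pp3:1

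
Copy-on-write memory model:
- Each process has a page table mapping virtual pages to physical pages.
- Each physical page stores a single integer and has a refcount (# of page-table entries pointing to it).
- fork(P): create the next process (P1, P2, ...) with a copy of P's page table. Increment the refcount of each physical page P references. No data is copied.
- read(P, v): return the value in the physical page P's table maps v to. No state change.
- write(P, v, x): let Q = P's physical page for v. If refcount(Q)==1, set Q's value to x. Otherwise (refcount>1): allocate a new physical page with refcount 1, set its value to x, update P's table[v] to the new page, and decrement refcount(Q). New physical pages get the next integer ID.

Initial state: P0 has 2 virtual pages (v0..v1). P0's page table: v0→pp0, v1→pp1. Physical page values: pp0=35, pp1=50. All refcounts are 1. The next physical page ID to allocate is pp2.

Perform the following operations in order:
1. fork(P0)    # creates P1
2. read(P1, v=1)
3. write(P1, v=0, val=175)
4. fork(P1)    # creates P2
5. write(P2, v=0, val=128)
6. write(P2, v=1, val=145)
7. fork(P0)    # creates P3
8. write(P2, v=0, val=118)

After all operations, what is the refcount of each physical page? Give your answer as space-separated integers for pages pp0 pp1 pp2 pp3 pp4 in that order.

Op 1: fork(P0) -> P1. 2 ppages; refcounts: pp0:2 pp1:2
Op 2: read(P1, v1) -> 50. No state change.
Op 3: write(P1, v0, 175). refcount(pp0)=2>1 -> COPY to pp2. 3 ppages; refcounts: pp0:1 pp1:2 pp2:1
Op 4: fork(P1) -> P2. 3 ppages; refcounts: pp0:1 pp1:3 pp2:2
Op 5: write(P2, v0, 128). refcount(pp2)=2>1 -> COPY to pp3. 4 ppages; refcounts: pp0:1 pp1:3 pp2:1 pp3:1
Op 6: write(P2, v1, 145). refcount(pp1)=3>1 -> COPY to pp4. 5 ppages; refcounts: pp0:1 pp1:2 pp2:1 pp3:1 pp4:1
Op 7: fork(P0) -> P3. 5 ppages; refcounts: pp0:2 pp1:3 pp2:1 pp3:1 pp4:1
Op 8: write(P2, v0, 118). refcount(pp3)=1 -> write in place. 5 ppages; refcounts: pp0:2 pp1:3 pp2:1 pp3:1 pp4:1

Answer: 2 3 1 1 1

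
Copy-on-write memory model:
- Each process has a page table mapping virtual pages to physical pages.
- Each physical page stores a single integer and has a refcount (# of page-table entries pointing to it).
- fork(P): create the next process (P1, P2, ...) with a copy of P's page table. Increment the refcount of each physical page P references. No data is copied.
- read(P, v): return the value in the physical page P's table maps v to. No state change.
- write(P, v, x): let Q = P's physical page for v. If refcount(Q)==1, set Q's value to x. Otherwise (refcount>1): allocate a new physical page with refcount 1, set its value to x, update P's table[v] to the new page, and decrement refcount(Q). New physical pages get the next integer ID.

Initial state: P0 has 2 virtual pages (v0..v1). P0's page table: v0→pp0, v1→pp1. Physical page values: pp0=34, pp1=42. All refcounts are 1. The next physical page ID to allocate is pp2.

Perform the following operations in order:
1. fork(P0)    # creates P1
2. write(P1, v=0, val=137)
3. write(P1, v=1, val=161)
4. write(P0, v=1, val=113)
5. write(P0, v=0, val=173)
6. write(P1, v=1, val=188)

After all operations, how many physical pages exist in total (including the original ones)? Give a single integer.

Answer: 4

Derivation:
Op 1: fork(P0) -> P1. 2 ppages; refcounts: pp0:2 pp1:2
Op 2: write(P1, v0, 137). refcount(pp0)=2>1 -> COPY to pp2. 3 ppages; refcounts: pp0:1 pp1:2 pp2:1
Op 3: write(P1, v1, 161). refcount(pp1)=2>1 -> COPY to pp3. 4 ppages; refcounts: pp0:1 pp1:1 pp2:1 pp3:1
Op 4: write(P0, v1, 113). refcount(pp1)=1 -> write in place. 4 ppages; refcounts: pp0:1 pp1:1 pp2:1 pp3:1
Op 5: write(P0, v0, 173). refcount(pp0)=1 -> write in place. 4 ppages; refcounts: pp0:1 pp1:1 pp2:1 pp3:1
Op 6: write(P1, v1, 188). refcount(pp3)=1 -> write in place. 4 ppages; refcounts: pp0:1 pp1:1 pp2:1 pp3:1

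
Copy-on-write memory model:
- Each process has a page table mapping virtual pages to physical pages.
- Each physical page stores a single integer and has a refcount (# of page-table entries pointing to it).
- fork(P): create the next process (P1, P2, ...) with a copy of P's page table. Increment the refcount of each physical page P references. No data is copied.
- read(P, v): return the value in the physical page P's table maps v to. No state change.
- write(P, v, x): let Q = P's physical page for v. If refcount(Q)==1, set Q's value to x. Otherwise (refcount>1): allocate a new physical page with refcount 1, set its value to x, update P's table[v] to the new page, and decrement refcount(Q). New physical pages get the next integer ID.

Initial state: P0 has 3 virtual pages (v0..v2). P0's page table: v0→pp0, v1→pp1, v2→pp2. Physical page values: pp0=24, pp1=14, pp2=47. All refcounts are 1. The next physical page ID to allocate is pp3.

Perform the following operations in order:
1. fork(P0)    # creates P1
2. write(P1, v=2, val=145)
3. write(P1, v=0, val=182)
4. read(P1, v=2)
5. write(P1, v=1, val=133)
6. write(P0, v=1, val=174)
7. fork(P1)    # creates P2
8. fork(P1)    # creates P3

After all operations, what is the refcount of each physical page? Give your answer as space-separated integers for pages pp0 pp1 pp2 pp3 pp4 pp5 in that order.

Op 1: fork(P0) -> P1. 3 ppages; refcounts: pp0:2 pp1:2 pp2:2
Op 2: write(P1, v2, 145). refcount(pp2)=2>1 -> COPY to pp3. 4 ppages; refcounts: pp0:2 pp1:2 pp2:1 pp3:1
Op 3: write(P1, v0, 182). refcount(pp0)=2>1 -> COPY to pp4. 5 ppages; refcounts: pp0:1 pp1:2 pp2:1 pp3:1 pp4:1
Op 4: read(P1, v2) -> 145. No state change.
Op 5: write(P1, v1, 133). refcount(pp1)=2>1 -> COPY to pp5. 6 ppages; refcounts: pp0:1 pp1:1 pp2:1 pp3:1 pp4:1 pp5:1
Op 6: write(P0, v1, 174). refcount(pp1)=1 -> write in place. 6 ppages; refcounts: pp0:1 pp1:1 pp2:1 pp3:1 pp4:1 pp5:1
Op 7: fork(P1) -> P2. 6 ppages; refcounts: pp0:1 pp1:1 pp2:1 pp3:2 pp4:2 pp5:2
Op 8: fork(P1) -> P3. 6 ppages; refcounts: pp0:1 pp1:1 pp2:1 pp3:3 pp4:3 pp5:3

Answer: 1 1 1 3 3 3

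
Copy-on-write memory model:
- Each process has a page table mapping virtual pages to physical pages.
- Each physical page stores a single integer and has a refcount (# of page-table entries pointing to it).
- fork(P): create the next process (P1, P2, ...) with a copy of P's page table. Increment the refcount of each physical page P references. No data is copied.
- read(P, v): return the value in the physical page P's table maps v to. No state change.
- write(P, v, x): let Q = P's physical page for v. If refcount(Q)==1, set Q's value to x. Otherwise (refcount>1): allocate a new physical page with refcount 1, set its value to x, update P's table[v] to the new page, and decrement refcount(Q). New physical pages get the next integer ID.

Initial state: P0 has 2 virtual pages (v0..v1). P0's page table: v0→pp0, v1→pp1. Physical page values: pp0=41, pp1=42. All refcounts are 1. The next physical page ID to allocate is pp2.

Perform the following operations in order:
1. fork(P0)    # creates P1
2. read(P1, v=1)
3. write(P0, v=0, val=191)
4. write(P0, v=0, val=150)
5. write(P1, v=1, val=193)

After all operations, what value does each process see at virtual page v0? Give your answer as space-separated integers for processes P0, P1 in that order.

Answer: 150 41

Derivation:
Op 1: fork(P0) -> P1. 2 ppages; refcounts: pp0:2 pp1:2
Op 2: read(P1, v1) -> 42. No state change.
Op 3: write(P0, v0, 191). refcount(pp0)=2>1 -> COPY to pp2. 3 ppages; refcounts: pp0:1 pp1:2 pp2:1
Op 4: write(P0, v0, 150). refcount(pp2)=1 -> write in place. 3 ppages; refcounts: pp0:1 pp1:2 pp2:1
Op 5: write(P1, v1, 193). refcount(pp1)=2>1 -> COPY to pp3. 4 ppages; refcounts: pp0:1 pp1:1 pp2:1 pp3:1
P0: v0 -> pp2 = 150
P1: v0 -> pp0 = 41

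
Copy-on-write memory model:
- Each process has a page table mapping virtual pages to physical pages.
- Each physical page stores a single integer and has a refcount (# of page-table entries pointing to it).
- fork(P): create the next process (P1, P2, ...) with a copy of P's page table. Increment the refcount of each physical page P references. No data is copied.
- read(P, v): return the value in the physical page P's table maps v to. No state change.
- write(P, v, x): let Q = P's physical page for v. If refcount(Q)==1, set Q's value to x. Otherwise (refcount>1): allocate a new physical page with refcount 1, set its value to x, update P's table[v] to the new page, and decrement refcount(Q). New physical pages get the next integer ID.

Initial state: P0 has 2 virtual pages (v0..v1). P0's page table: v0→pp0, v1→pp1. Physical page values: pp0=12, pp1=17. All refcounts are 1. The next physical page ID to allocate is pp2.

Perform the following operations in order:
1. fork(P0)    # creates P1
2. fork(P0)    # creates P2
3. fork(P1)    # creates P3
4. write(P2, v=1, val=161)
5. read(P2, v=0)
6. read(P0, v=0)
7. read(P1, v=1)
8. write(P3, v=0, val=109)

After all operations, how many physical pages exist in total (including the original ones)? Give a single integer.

Answer: 4

Derivation:
Op 1: fork(P0) -> P1. 2 ppages; refcounts: pp0:2 pp1:2
Op 2: fork(P0) -> P2. 2 ppages; refcounts: pp0:3 pp1:3
Op 3: fork(P1) -> P3. 2 ppages; refcounts: pp0:4 pp1:4
Op 4: write(P2, v1, 161). refcount(pp1)=4>1 -> COPY to pp2. 3 ppages; refcounts: pp0:4 pp1:3 pp2:1
Op 5: read(P2, v0) -> 12. No state change.
Op 6: read(P0, v0) -> 12. No state change.
Op 7: read(P1, v1) -> 17. No state change.
Op 8: write(P3, v0, 109). refcount(pp0)=4>1 -> COPY to pp3. 4 ppages; refcounts: pp0:3 pp1:3 pp2:1 pp3:1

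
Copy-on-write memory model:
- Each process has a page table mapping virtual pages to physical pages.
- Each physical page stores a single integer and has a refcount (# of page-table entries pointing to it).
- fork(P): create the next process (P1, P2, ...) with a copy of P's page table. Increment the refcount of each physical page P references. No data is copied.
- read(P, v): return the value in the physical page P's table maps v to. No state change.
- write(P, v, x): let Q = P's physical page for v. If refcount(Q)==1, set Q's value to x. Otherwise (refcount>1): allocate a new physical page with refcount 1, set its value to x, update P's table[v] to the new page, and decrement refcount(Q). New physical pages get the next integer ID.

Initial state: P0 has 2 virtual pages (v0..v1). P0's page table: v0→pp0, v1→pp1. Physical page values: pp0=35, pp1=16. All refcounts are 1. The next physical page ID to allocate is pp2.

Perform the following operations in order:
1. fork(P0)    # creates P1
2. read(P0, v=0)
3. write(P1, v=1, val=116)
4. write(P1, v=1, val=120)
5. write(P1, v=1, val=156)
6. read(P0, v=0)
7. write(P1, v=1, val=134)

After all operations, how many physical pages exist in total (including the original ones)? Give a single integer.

Answer: 3

Derivation:
Op 1: fork(P0) -> P1. 2 ppages; refcounts: pp0:2 pp1:2
Op 2: read(P0, v0) -> 35. No state change.
Op 3: write(P1, v1, 116). refcount(pp1)=2>1 -> COPY to pp2. 3 ppages; refcounts: pp0:2 pp1:1 pp2:1
Op 4: write(P1, v1, 120). refcount(pp2)=1 -> write in place. 3 ppages; refcounts: pp0:2 pp1:1 pp2:1
Op 5: write(P1, v1, 156). refcount(pp2)=1 -> write in place. 3 ppages; refcounts: pp0:2 pp1:1 pp2:1
Op 6: read(P0, v0) -> 35. No state change.
Op 7: write(P1, v1, 134). refcount(pp2)=1 -> write in place. 3 ppages; refcounts: pp0:2 pp1:1 pp2:1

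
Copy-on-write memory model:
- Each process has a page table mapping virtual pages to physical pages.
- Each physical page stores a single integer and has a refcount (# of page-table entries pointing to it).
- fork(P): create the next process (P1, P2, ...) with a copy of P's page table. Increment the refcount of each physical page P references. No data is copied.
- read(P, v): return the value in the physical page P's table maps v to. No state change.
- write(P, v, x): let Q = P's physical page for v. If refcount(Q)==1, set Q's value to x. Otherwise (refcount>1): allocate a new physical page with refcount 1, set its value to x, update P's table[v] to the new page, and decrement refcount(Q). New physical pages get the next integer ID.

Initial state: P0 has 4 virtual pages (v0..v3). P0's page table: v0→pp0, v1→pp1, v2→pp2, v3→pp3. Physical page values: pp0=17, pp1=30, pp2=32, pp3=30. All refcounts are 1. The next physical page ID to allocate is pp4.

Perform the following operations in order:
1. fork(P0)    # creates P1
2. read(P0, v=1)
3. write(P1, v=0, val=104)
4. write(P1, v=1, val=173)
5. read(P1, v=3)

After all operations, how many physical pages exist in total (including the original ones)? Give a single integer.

Op 1: fork(P0) -> P1. 4 ppages; refcounts: pp0:2 pp1:2 pp2:2 pp3:2
Op 2: read(P0, v1) -> 30. No state change.
Op 3: write(P1, v0, 104). refcount(pp0)=2>1 -> COPY to pp4. 5 ppages; refcounts: pp0:1 pp1:2 pp2:2 pp3:2 pp4:1
Op 4: write(P1, v1, 173). refcount(pp1)=2>1 -> COPY to pp5. 6 ppages; refcounts: pp0:1 pp1:1 pp2:2 pp3:2 pp4:1 pp5:1
Op 5: read(P1, v3) -> 30. No state change.

Answer: 6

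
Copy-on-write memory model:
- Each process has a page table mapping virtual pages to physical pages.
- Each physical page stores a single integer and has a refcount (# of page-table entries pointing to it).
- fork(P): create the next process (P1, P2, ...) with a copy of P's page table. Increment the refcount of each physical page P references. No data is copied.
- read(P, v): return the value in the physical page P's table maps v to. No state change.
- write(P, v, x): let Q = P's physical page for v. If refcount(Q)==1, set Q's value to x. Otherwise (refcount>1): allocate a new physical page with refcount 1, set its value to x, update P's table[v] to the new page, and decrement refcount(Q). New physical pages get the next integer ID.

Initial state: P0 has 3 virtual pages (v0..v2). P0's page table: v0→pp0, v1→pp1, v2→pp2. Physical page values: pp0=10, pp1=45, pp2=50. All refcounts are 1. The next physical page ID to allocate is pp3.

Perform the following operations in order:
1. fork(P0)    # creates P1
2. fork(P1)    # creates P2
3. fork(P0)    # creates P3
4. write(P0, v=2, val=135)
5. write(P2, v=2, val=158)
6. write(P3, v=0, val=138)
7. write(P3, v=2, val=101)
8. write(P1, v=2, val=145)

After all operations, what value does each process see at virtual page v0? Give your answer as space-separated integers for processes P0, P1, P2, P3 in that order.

Op 1: fork(P0) -> P1. 3 ppages; refcounts: pp0:2 pp1:2 pp2:2
Op 2: fork(P1) -> P2. 3 ppages; refcounts: pp0:3 pp1:3 pp2:3
Op 3: fork(P0) -> P3. 3 ppages; refcounts: pp0:4 pp1:4 pp2:4
Op 4: write(P0, v2, 135). refcount(pp2)=4>1 -> COPY to pp3. 4 ppages; refcounts: pp0:4 pp1:4 pp2:3 pp3:1
Op 5: write(P2, v2, 158). refcount(pp2)=3>1 -> COPY to pp4. 5 ppages; refcounts: pp0:4 pp1:4 pp2:2 pp3:1 pp4:1
Op 6: write(P3, v0, 138). refcount(pp0)=4>1 -> COPY to pp5. 6 ppages; refcounts: pp0:3 pp1:4 pp2:2 pp3:1 pp4:1 pp5:1
Op 7: write(P3, v2, 101). refcount(pp2)=2>1 -> COPY to pp6. 7 ppages; refcounts: pp0:3 pp1:4 pp2:1 pp3:1 pp4:1 pp5:1 pp6:1
Op 8: write(P1, v2, 145). refcount(pp2)=1 -> write in place. 7 ppages; refcounts: pp0:3 pp1:4 pp2:1 pp3:1 pp4:1 pp5:1 pp6:1
P0: v0 -> pp0 = 10
P1: v0 -> pp0 = 10
P2: v0 -> pp0 = 10
P3: v0 -> pp5 = 138

Answer: 10 10 10 138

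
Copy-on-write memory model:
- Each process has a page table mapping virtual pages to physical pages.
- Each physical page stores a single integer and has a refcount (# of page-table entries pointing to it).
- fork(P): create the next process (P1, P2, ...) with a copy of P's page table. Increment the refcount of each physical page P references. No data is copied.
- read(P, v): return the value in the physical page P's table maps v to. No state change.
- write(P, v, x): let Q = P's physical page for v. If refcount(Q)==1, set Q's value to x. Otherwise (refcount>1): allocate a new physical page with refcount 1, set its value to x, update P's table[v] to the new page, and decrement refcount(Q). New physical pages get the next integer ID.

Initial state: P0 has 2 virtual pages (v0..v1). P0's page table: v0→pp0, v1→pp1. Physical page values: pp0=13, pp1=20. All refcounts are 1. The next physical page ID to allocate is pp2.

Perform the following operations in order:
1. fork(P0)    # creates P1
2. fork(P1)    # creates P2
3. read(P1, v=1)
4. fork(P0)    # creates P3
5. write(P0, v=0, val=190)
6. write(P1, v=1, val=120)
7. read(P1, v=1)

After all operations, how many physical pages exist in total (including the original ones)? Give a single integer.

Answer: 4

Derivation:
Op 1: fork(P0) -> P1. 2 ppages; refcounts: pp0:2 pp1:2
Op 2: fork(P1) -> P2. 2 ppages; refcounts: pp0:3 pp1:3
Op 3: read(P1, v1) -> 20. No state change.
Op 4: fork(P0) -> P3. 2 ppages; refcounts: pp0:4 pp1:4
Op 5: write(P0, v0, 190). refcount(pp0)=4>1 -> COPY to pp2. 3 ppages; refcounts: pp0:3 pp1:4 pp2:1
Op 6: write(P1, v1, 120). refcount(pp1)=4>1 -> COPY to pp3. 4 ppages; refcounts: pp0:3 pp1:3 pp2:1 pp3:1
Op 7: read(P1, v1) -> 120. No state change.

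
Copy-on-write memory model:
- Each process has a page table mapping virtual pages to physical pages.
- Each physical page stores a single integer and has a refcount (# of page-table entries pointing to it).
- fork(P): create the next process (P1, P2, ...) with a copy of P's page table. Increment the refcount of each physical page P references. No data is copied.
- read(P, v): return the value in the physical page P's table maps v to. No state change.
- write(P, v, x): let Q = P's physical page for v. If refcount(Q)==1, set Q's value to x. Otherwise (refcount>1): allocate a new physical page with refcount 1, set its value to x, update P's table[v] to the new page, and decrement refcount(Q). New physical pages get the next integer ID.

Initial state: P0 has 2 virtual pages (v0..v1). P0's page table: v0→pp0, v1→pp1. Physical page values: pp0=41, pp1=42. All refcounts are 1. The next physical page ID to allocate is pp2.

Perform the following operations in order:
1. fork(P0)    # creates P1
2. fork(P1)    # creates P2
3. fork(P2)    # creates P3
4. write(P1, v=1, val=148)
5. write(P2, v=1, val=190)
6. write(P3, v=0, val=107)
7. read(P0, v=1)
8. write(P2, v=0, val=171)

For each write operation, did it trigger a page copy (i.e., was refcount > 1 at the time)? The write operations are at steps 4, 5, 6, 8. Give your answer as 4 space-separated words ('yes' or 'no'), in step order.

Op 1: fork(P0) -> P1. 2 ppages; refcounts: pp0:2 pp1:2
Op 2: fork(P1) -> P2. 2 ppages; refcounts: pp0:3 pp1:3
Op 3: fork(P2) -> P3. 2 ppages; refcounts: pp0:4 pp1:4
Op 4: write(P1, v1, 148). refcount(pp1)=4>1 -> COPY to pp2. 3 ppages; refcounts: pp0:4 pp1:3 pp2:1
Op 5: write(P2, v1, 190). refcount(pp1)=3>1 -> COPY to pp3. 4 ppages; refcounts: pp0:4 pp1:2 pp2:1 pp3:1
Op 6: write(P3, v0, 107). refcount(pp0)=4>1 -> COPY to pp4. 5 ppages; refcounts: pp0:3 pp1:2 pp2:1 pp3:1 pp4:1
Op 7: read(P0, v1) -> 42. No state change.
Op 8: write(P2, v0, 171). refcount(pp0)=3>1 -> COPY to pp5. 6 ppages; refcounts: pp0:2 pp1:2 pp2:1 pp3:1 pp4:1 pp5:1

yes yes yes yes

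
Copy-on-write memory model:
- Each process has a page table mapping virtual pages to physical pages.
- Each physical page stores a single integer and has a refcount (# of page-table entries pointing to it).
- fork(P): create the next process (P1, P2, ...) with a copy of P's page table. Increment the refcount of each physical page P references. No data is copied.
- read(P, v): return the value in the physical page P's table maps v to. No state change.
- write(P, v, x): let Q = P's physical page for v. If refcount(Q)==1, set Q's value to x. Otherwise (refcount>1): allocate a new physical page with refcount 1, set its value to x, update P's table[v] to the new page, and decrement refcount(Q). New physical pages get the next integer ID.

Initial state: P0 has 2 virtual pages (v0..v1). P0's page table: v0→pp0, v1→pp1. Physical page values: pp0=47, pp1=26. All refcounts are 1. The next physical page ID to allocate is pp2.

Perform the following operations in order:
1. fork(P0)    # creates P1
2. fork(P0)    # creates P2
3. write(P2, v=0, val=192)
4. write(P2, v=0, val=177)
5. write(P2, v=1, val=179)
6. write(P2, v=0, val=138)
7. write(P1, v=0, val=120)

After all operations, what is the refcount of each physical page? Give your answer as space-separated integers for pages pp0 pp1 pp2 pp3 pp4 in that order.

Answer: 1 2 1 1 1

Derivation:
Op 1: fork(P0) -> P1. 2 ppages; refcounts: pp0:2 pp1:2
Op 2: fork(P0) -> P2. 2 ppages; refcounts: pp0:3 pp1:3
Op 3: write(P2, v0, 192). refcount(pp0)=3>1 -> COPY to pp2. 3 ppages; refcounts: pp0:2 pp1:3 pp2:1
Op 4: write(P2, v0, 177). refcount(pp2)=1 -> write in place. 3 ppages; refcounts: pp0:2 pp1:3 pp2:1
Op 5: write(P2, v1, 179). refcount(pp1)=3>1 -> COPY to pp3. 4 ppages; refcounts: pp0:2 pp1:2 pp2:1 pp3:1
Op 6: write(P2, v0, 138). refcount(pp2)=1 -> write in place. 4 ppages; refcounts: pp0:2 pp1:2 pp2:1 pp3:1
Op 7: write(P1, v0, 120). refcount(pp0)=2>1 -> COPY to pp4. 5 ppages; refcounts: pp0:1 pp1:2 pp2:1 pp3:1 pp4:1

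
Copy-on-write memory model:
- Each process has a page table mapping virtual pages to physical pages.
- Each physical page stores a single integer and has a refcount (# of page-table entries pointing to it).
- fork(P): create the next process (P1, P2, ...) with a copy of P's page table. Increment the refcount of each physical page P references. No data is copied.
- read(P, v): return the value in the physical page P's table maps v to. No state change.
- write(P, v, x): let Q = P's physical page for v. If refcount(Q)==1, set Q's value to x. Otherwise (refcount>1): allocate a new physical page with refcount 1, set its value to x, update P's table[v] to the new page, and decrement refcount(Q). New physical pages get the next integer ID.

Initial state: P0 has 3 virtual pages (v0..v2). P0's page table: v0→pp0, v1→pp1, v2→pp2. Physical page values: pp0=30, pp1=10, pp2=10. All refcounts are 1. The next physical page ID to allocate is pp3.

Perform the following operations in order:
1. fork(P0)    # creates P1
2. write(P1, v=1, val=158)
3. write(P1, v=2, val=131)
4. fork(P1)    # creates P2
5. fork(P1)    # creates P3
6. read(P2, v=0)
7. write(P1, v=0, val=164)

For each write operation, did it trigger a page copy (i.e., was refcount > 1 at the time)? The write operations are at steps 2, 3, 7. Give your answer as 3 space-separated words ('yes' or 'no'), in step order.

Op 1: fork(P0) -> P1. 3 ppages; refcounts: pp0:2 pp1:2 pp2:2
Op 2: write(P1, v1, 158). refcount(pp1)=2>1 -> COPY to pp3. 4 ppages; refcounts: pp0:2 pp1:1 pp2:2 pp3:1
Op 3: write(P1, v2, 131). refcount(pp2)=2>1 -> COPY to pp4. 5 ppages; refcounts: pp0:2 pp1:1 pp2:1 pp3:1 pp4:1
Op 4: fork(P1) -> P2. 5 ppages; refcounts: pp0:3 pp1:1 pp2:1 pp3:2 pp4:2
Op 5: fork(P1) -> P3. 5 ppages; refcounts: pp0:4 pp1:1 pp2:1 pp3:3 pp4:3
Op 6: read(P2, v0) -> 30. No state change.
Op 7: write(P1, v0, 164). refcount(pp0)=4>1 -> COPY to pp5. 6 ppages; refcounts: pp0:3 pp1:1 pp2:1 pp3:3 pp4:3 pp5:1

yes yes yes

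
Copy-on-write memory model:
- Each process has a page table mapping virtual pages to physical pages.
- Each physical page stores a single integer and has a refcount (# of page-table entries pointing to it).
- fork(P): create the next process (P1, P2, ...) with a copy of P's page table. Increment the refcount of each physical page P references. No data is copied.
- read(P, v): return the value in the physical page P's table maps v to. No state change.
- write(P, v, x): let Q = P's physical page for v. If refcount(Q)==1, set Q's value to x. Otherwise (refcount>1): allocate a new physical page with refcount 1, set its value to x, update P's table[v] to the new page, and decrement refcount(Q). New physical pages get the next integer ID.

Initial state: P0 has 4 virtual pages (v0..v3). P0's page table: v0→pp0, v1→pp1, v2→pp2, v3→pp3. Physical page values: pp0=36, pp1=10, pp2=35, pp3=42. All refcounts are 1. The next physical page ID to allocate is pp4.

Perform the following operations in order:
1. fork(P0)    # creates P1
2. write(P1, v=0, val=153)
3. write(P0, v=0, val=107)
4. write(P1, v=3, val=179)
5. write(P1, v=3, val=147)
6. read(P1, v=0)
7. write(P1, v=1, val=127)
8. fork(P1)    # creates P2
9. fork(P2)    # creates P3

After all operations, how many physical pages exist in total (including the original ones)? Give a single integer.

Answer: 7

Derivation:
Op 1: fork(P0) -> P1. 4 ppages; refcounts: pp0:2 pp1:2 pp2:2 pp3:2
Op 2: write(P1, v0, 153). refcount(pp0)=2>1 -> COPY to pp4. 5 ppages; refcounts: pp0:1 pp1:2 pp2:2 pp3:2 pp4:1
Op 3: write(P0, v0, 107). refcount(pp0)=1 -> write in place. 5 ppages; refcounts: pp0:1 pp1:2 pp2:2 pp3:2 pp4:1
Op 4: write(P1, v3, 179). refcount(pp3)=2>1 -> COPY to pp5. 6 ppages; refcounts: pp0:1 pp1:2 pp2:2 pp3:1 pp4:1 pp5:1
Op 5: write(P1, v3, 147). refcount(pp5)=1 -> write in place. 6 ppages; refcounts: pp0:1 pp1:2 pp2:2 pp3:1 pp4:1 pp5:1
Op 6: read(P1, v0) -> 153. No state change.
Op 7: write(P1, v1, 127). refcount(pp1)=2>1 -> COPY to pp6. 7 ppages; refcounts: pp0:1 pp1:1 pp2:2 pp3:1 pp4:1 pp5:1 pp6:1
Op 8: fork(P1) -> P2. 7 ppages; refcounts: pp0:1 pp1:1 pp2:3 pp3:1 pp4:2 pp5:2 pp6:2
Op 9: fork(P2) -> P3. 7 ppages; refcounts: pp0:1 pp1:1 pp2:4 pp3:1 pp4:3 pp5:3 pp6:3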